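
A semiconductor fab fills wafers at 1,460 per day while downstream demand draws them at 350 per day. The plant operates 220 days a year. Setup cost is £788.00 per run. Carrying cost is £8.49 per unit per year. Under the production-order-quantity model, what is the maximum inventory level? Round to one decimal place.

I_max ≈ 3,296.5 wafers

Annual demand D = 350 × 220 = 77,000.
Production build-up factor (1 − d/p) = 1 − 350/1,460 = 0.7603.
Q* = √(2DS / (H(1 − d/p))) = √(2 × 77,000 × 788 / (8.49 × 0.7603)).
= √(121,352,000 / 6.4547) ≈ 4335.953.
Maximum inventory = Q*(1 − d/p) = 4335.953 × 0.7603 ≈ 3296.512.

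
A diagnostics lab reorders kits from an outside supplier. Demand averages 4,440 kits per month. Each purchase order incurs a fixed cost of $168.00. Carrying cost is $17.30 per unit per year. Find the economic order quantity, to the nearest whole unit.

Annual demand D = 4,440 × 12 = 53,280.
EOQ = √(2DS / H) = √(2 × 53,280 × 168 / 17.3).
= √(17,902,080 / 17.3) = √1,034,802.3121 ≈ 1017.252.

Q* ≈ 1,017 kits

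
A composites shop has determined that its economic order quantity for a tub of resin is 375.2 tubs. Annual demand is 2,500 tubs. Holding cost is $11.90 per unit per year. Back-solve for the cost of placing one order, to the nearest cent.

Invert the EOQ relation Q*² = 2DS/H.
From Q* = √(2DS/H): S = Q*²H / (2D) = 375.2² × 11.9 / (2 × 2,500) = 335.0446.

S ≈ $335.04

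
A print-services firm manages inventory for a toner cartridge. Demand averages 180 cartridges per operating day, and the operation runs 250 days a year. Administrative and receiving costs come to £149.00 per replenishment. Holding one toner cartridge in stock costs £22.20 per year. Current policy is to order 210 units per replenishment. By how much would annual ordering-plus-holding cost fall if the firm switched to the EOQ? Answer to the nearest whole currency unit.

Extra cost ≈ £17,006 per year

Annual demand D = 180 × 250 = 45,000.
EOQ = √(2DS/H) = √(2 × 45,000 × 149 / 22.2) ≈ 777.21.
Cost at Q* = (D/Q*)S + (Q*/2)H = √(2DSH) ≈ £17,254.04.
Cost at Q = 210: (45,000/210)×149 + (210/2)×22.2 = £31,928.57 + £2,331.00 = £34,259.57.
Excess = £34,259.57 − £17,254.04 = £17,005.53.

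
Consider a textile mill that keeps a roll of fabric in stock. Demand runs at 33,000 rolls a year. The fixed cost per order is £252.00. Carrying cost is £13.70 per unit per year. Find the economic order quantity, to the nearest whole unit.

Q* ≈ 1,102 rolls

EOQ = √(2DS / H) = √(2 × 33,000 × 252 / 13.7).
= √(16,632,000 / 13.7) = √1,214,014.5985 ≈ 1101.823.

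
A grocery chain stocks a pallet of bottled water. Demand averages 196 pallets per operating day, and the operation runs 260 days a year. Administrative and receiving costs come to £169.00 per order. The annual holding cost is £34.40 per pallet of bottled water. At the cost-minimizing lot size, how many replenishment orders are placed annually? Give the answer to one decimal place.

Annual demand D = 196 × 260 = 50,960.
The optimal lot size = √(2DS/H) = √(2 × 50,960 × 169 / 34.4) ≈ 707.61.
Orders per year = D / Q* = 50,960 / 707.61 ≈ 72.017.

N ≈ 72.0 orders per year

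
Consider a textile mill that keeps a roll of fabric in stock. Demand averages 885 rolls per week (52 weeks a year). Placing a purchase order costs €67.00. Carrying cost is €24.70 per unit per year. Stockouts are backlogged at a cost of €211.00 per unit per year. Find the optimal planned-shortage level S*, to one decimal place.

S* ≈ 55.3 rolls

Annual demand D = 885 × 52 = 46,020.
With planned backorders, Q* = √(2DS/H) · √((H+B)/B).
√(2DS/H) = √(2 × 46,020 × 67 / 24.7) = 499.663.
√((H+B)/B) = √((24.7+211)/211) = 1.0569.
Q* ≈ 528.100.
S* = Q* · H/(H+B) = 528.100 × 24.7/235.7 ≈ 55.342.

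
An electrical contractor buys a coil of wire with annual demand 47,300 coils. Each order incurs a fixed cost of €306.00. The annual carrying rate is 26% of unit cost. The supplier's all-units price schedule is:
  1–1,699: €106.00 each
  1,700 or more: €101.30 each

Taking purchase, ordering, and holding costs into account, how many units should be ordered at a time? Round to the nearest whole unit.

Q* ≈ 1,700 coils

Holding cost per unit per year at price C is H = 0.26·C.
Evaluate total cost at each tier's feasible EOQ or, if the EOQ is below the tier, at the tier's minimum quantity.
EOQ at €106.00 = 1024.9 (feasible in tier 1): TC = 47,300×€106.00 + (47,300/1024.9)×306 + (1024.9/2)×0.26×€106.00 = €5,042,045.28.
EOQ at €101.30 = 1048.4 < 1700, so use break Q=1700: TC = 47,300×€101.30 + (47,300/1700.0)×306 + (1700.0/2)×0.26×€101.30 = €4,822,391.30.
Lowest total cost is €4,822,391.30 at Q = 1700.0.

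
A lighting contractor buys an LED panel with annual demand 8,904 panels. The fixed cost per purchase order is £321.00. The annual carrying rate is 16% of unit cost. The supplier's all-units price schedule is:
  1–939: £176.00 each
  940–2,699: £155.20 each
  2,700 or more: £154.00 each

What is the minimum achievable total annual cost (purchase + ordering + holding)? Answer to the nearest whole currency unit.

TC* ≈ £1,396,612

Holding cost per unit per year at price C is H = 0.16·C.
Candidates are each tier's EOQ (if it falls in that tier) and each price-break quantity.
EOQ at £176.00 = 450.6 (feasible in tier 1): TC = 8,904×£176.00 + (8,904/450.6)×321 + (450.6/2)×0.16×£176.00 = £1,579,791.51.
EOQ at £155.20 = 479.8 < 940, so use break Q=940: TC = 8,904×£155.20 + (8,904/940.0)×321 + (940.0/2)×0.16×£155.20 = £1,396,612.46.
EOQ at £154.00 = 481.7 < 2700, so use break Q=2700: TC = 8,904×£154.00 + (8,904/2700.0)×321 + (2700.0/2)×0.16×£154.00 = £1,405,538.59.
Lowest total cost among the candidates is at Q = 940.0.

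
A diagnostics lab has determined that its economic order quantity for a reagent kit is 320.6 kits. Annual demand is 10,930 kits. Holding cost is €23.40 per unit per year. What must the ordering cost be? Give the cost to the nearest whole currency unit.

S ≈ €110

Invert the EOQ relation Q*² = 2DS/H.
From Q* = √(2DS/H): S = Q*²H / (2D) = 320.6² × 23.4 / (2 × 10,930) = 110.0253.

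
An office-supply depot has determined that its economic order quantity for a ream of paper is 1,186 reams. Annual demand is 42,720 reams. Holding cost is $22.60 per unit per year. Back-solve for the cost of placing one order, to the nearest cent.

S ≈ $372.06

Squaring Q* = √(2DS/H) gives Q*² = 2DS/H.
From Q* = √(2DS/H): S = Q*²H / (2D) = 1,186² × 22.6 / (2 × 42,720) = 372.0631.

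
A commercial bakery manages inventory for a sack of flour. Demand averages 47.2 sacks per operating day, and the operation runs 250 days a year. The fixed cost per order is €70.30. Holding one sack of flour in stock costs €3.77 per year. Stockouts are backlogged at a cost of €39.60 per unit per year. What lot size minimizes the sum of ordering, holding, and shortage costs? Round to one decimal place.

Q* ≈ 694.2 sacks

Annual demand D = 47.2 × 250 = 11,800.
With planned backorders, Q* = √(2DS/H) · √((H+B)/B).
√(2DS/H) = √(2 × 11,800 × 70.3 / 3.77) = 663.381.
√((H+B)/B) = √((3.77+39.6)/39.6) = 1.0465.
Q* ≈ 694.241.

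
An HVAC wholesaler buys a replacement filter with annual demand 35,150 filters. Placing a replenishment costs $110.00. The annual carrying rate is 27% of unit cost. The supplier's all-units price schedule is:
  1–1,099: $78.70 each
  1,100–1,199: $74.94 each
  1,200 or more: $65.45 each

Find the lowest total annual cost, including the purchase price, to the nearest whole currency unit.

Holding cost per unit per year at price C is H = 0.27·C.
Evaluate total cost at each tier's feasible EOQ or, if the EOQ is below the tier, at the tier's minimum quantity.
EOQ at $78.70 = 603.3 (feasible in tier 1): TC = 35,150×$78.70 + (35,150/603.3)×110 + (603.3/2)×0.27×$78.70 = $2,779,123.68.
EOQ at $74.94 = 618.2 < 1100, so use break Q=1100: TC = 35,150×$74.94 + (35,150/1100.0)×110 + (1100.0/2)×0.27×$74.94 = $2,648,784.59.
EOQ at $65.45 = 661.5 < 1200, so use break Q=1200: TC = 35,150×$65.45 + (35,150/1200.0)×110 + (1200.0/2)×0.27×$65.45 = $2,314,392.48.
Lowest total cost among the candidates is at Q = 1200.0.

TC* ≈ $2,314,392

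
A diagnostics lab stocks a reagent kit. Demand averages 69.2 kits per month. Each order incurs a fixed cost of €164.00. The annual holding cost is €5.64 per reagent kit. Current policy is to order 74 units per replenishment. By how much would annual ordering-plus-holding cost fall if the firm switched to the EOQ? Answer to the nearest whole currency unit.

Extra cost ≈ €810 per year

Annual demand D = 69.2 × 12 = 830.4.
EOQ = √(2DS/H) = √(2 × 830.4 × 164 / 5.64) ≈ 219.76.
Cost at Q* = (D/Q*)S + (Q*/2)H = √(2DSH) ≈ €1,239.42.
Cost at Q = 74: (830.4/74)×164 + (74/2)×5.64 = €1,840.35 + €208.68 = €2,049.03.
Excess = €2,049.03 − €1,239.42 = €809.60.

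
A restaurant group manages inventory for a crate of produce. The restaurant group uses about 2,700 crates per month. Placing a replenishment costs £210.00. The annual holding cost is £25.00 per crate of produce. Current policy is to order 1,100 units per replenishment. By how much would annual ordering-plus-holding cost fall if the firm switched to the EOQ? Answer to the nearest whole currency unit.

Extra cost ≈ £1,491 per year

Annual demand D = 2,700 × 12 = 32,400.
EOQ = √(2DS/H) = √(2 × 32,400 × 210 / 25) ≈ 737.78.
Cost at Q* = (D/Q*)S + (Q*/2)H = √(2DSH) ≈ £18,444.51.
Cost at Q = 1,100: (32,400/1,100)×210 + (1,100/2)×25 = £6,185.45 + £13,750.00 = £19,935.45.
Excess = £19,935.45 − £18,444.51 = £1,490.94.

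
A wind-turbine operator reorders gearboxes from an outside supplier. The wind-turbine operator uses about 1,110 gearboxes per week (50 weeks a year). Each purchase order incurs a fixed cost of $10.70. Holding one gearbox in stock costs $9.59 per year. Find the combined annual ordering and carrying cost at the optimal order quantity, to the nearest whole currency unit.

Annual demand D = 1,110 × 50 = 55,500.
EOQ = √(2DS/H) = √(2 × 55,500 × 10.7 / 9.59) ≈ 351.92.
At Q*, ordering cost (D/Q*)S equals holding cost (Q*/2)H, each = √(DSH/2).
Minimum total = √(2DSH) = √(2 × 55,500 × 10.7 × 9.59) ≈ 3374.914.

TC* ≈ $3,375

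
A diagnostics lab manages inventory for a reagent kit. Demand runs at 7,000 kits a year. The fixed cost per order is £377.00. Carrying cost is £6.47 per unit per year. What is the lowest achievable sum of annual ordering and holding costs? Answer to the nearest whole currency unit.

EOQ = √(2DS/H) = √(2 × 7,000 × 377 / 6.47) ≈ 903.20.
At Q*, ordering cost (D/Q*)S equals holding cost (Q*/2)H, each = √(DSH/2).
Minimum total = √(2DSH) = √(2 × 7,000 × 377 × 6.47) ≈ 5843.685.

TC* ≈ £5,844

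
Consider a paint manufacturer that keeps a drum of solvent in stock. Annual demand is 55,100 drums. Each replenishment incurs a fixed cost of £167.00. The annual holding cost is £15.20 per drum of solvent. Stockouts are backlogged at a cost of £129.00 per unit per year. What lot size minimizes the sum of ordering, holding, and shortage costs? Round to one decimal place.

Q* ≈ 1,163.4 drums

With planned backorders, Q* = √(2DS/H) · √((H+B)/B).
√(2DS/H) = √(2 × 55,100 × 167 / 15.2) = 1100.341.
√((H+B)/B) = √((15.2+129)/129) = 1.0573.
Q* ≈ 1163.362.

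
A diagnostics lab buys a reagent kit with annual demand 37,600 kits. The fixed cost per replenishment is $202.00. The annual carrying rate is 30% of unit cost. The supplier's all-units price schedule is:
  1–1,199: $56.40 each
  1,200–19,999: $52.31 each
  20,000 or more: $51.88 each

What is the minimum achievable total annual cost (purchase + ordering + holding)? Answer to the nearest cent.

TC* ≈ $1,982,601.13

Holding cost per unit per year at price C is H = 0.30·C.
For each price level, check whether its EOQ is feasible; otherwise the best quantity at that price is the breakpoint.
EOQ at $56.40 = 947.5 (feasible in tier 1): TC = 37,600×$56.40 + (37,600/947.5)×202 + (947.5/2)×0.30×$56.40 = $2,136,671.89.
EOQ at $52.31 = 983.9 < 1200, so use break Q=1200: TC = 37,600×$52.31 + (37,600/1200.0)×202 + (1200.0/2)×0.30×$52.31 = $1,982,601.13.
EOQ at $51.88 = 987.9 < 20000, so use break Q=20000: TC = 37,600×$51.88 + (37,600/20000.0)×202 + (20000.0/2)×0.30×$51.88 = $2,106,707.76.
Lowest total cost among the candidates is at Q = 1200.0.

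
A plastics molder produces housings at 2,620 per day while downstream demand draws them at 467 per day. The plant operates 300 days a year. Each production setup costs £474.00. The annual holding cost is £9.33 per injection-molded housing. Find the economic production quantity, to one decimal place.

Q* ≈ 4,162.1 housings

Annual demand D = 467 × 300 = 140,100.
Production build-up factor (1 − d/p) = 1 − 467/2,620 = 0.8218.
Q* = √(2DS / (H(1 − d/p))) = √(2 × 140,100 × 474 / (9.33 × 0.8218)).
= √(132,814,800 / 7.667) ≈ 4162.086.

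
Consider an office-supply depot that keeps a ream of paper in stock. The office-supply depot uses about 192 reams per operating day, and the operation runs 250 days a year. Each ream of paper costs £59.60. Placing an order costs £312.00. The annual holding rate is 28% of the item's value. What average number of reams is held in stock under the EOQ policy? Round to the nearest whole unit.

Average inventory ≈ 670 reams

Annual demand D = 192 × 250 = 48,000.
Holding cost H = 0.28 × £59.60 = £16.6880 per unit per year.
Q* = √(2DS/H) = √(2 × 48,000 × 312 / 16.688) ≈ 1339.71.
Average inventory = Q*/2 ≈ 1339.71 / 2 = 669.855.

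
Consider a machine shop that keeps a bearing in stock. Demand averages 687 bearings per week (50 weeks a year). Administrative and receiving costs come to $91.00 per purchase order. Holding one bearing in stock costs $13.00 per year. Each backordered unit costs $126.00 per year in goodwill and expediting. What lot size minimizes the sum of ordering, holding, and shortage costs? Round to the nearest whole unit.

Q* ≈ 728 bearings

Annual demand D = 687 × 50 = 34,350.
With planned backorders, Q* = √(2DS/H) · √((H+B)/B).
√(2DS/H) = √(2 × 34,350 × 91 / 13) = 693.470.
√((H+B)/B) = √((13+126)/126) = 1.0503.
Q* ≈ 728.366.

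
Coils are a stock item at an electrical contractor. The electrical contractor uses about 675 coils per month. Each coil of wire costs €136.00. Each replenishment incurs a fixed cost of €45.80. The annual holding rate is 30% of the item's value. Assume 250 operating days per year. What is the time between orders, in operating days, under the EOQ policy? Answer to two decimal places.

T ≈ 4.16 days

Annual demand D = 675 × 12 = 8,100.
Holding cost H = 0.30 × €136.00 = €40.8000 per unit per year.
The optimal lot size = √(2DS/H) = √(2 × 8,100 × 45.8 / 40.8) ≈ 134.85.
Cycle time = Q*/D × 250 = 134.85 / 8,100 × 250 ≈ 4.162 days.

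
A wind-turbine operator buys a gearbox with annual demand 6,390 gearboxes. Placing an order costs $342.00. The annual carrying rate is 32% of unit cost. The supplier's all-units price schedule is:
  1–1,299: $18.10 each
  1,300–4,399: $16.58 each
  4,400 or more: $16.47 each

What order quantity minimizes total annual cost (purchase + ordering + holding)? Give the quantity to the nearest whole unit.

Q* ≈ 1,300 gearboxes

Holding cost per unit per year at price C is H = 0.32·C.
For each price level, check whether its EOQ is feasible; otherwise the best quantity at that price is the breakpoint.
EOQ at $18.10 = 868.7 (feasible in tier 1): TC = 6,390×$18.10 + (6,390/868.7)×342 + (868.7/2)×0.32×$18.10 = $120,690.45.
EOQ at $16.58 = 907.6 < 1300, so use break Q=1300: TC = 6,390×$16.58 + (6,390/1300.0)×342 + (1300.0/2)×0.32×$16.58 = $111,075.90.
EOQ at $16.47 = 910.7 < 4400, so use break Q=4400: TC = 6,390×$16.47 + (6,390/4400.0)×342 + (4400.0/2)×0.32×$16.47 = $117,334.86.
Lowest total cost is $111,075.90 at Q = 1300.0.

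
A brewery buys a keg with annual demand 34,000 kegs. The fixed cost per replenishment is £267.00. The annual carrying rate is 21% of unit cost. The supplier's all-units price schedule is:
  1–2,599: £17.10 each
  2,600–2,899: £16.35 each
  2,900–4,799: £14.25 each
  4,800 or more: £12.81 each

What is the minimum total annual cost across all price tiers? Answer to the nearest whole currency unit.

TC* ≈ £443,887

Holding cost per unit per year at price C is H = 0.21·C.
For each price level, check whether its EOQ is feasible; otherwise the best quantity at that price is the breakpoint.
EOQ at £17.10 = 2248.5 (feasible in tier 1): TC = 34,000×£17.10 + (34,000/2248.5)×267 + (2248.5/2)×0.21×£17.10 = £589,474.54.
EOQ at £16.35 = 2299.5 < 2600, so use break Q=2600: TC = 34,000×£16.35 + (34,000/2600.0)×267 + (2600.0/2)×0.21×£16.35 = £563,855.09.
EOQ at £14.25 = 2463.2 < 2900, so use break Q=2900: TC = 34,000×£14.25 + (34,000/2900.0)×267 + (2900.0/2)×0.21×£14.25 = £491,969.47.
EOQ at £12.81 = 2597.9 < 4800, so use break Q=4800: TC = 34,000×£12.81 + (34,000/4800.0)×267 + (4800.0/2)×0.21×£12.81 = £443,887.49.
Lowest total cost among the candidates is at Q = 4800.0.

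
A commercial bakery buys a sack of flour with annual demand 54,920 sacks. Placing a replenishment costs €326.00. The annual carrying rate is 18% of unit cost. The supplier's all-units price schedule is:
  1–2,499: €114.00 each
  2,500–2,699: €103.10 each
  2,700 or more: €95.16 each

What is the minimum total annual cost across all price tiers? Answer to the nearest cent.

TC* ≈ €5,255,942.16

Holding cost per unit per year at price C is H = 0.18·C.
For each price level, check whether its EOQ is feasible; otherwise the best quantity at that price is the breakpoint.
EOQ at €114.00 = 1321.0 (feasible in tier 1): TC = 54,920×€114.00 + (54,920/1321.0)×326 + (1321.0/2)×0.18×€114.00 = €6,287,986.77.
EOQ at €103.10 = 1389.1 < 2500, so use break Q=2500: TC = 54,920×€103.10 + (54,920/2500.0)×326 + (2500.0/2)×0.18×€103.10 = €5,692,611.07.
EOQ at €95.16 = 1445.9 < 2700, so use break Q=2700: TC = 54,920×€95.16 + (54,920/2700.0)×326 + (2700.0/2)×0.18×€95.16 = €5,255,942.16.
Lowest total cost among the candidates is at Q = 2700.0.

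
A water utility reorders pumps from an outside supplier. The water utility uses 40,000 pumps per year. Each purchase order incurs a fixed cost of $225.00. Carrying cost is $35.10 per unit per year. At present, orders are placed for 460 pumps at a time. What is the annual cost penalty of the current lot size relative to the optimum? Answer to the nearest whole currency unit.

Extra cost ≈ $2,503 per year

EOQ = √(2DS/H) = √(2 × 40,000 × 225 / 35.1) ≈ 716.11.
Cost at Q* = (D/Q*)S + (Q*/2)H = √(2DSH) ≈ $25,135.63.
Cost at Q = 460: (40,000/460)×225 + (460/2)×35.1 = $19,565.22 + $8,073.00 = $27,638.22.
Excess = $27,638.22 − $25,135.63 = $2,502.59.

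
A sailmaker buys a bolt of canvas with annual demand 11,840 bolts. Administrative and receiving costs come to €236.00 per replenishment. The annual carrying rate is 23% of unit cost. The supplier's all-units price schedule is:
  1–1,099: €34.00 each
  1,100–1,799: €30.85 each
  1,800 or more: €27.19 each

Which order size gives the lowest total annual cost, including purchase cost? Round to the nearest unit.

Holding cost per unit per year at price C is H = 0.23·C.
Candidates are each tier's EOQ (if it falls in that tier) and each price-break quantity.
EOQ at €34.00 = 845.4 (feasible in tier 1): TC = 11,840×€34.00 + (11,840/845.4)×236 + (845.4/2)×0.23×€34.00 = €409,170.74.
EOQ at €30.85 = 887.5 < 1100, so use break Q=1100: TC = 11,840×€30.85 + (11,840/1100.0)×236 + (1100.0/2)×0.23×€30.85 = €371,706.74.
EOQ at €27.19 = 945.3 < 1800, so use break Q=1800: TC = 11,840×€27.19 + (11,840/1800.0)×236 + (1800.0/2)×0.23×€27.19 = €329,110.29.
Lowest total cost is €329,110.29 at Q = 1800.0.

Q* ≈ 1,800 bolts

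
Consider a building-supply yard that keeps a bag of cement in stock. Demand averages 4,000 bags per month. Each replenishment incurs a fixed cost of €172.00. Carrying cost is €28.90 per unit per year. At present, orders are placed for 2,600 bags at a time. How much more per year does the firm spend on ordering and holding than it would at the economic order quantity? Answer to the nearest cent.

Extra cost ≈ €18,900.55 per year

Annual demand D = 4,000 × 12 = 48,000.
EOQ = √(2DS/H) = √(2 × 48,000 × 172 / 28.9) ≈ 755.88.
Cost at Q* = (D/Q*)S + (Q*/2)H = √(2DSH) ≈ €21,844.83.
Cost at Q = 2,600: (48,000/2,600)×172 + (2,600/2)×28.9 = €3,175.38 + €37,570.00 = €40,745.38.
Excess = €40,745.38 − €21,844.83 = €18,900.55.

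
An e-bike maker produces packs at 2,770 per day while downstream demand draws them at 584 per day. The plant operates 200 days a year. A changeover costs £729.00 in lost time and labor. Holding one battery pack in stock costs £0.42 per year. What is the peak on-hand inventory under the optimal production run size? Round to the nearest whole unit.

Annual demand D = 584 × 200 = 116,800.
Production build-up factor (1 − d/p) = 1 − 584/2,770 = 0.7892.
Q* = √(2DS / (H(1 − d/p))) = √(2 × 116,800 × 729 / (0.42 × 0.7892)).
= √(170,294,400 / 0.3315) ≈ 22666.807.
Maximum inventory = Q*(1 − d/p) = 22666.807 × 0.7892 ≈ 17887.957.

I_max ≈ 17,888 packs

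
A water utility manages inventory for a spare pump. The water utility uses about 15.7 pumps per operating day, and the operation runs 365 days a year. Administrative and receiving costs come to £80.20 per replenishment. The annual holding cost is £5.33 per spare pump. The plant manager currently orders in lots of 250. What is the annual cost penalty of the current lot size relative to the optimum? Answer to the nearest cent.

Extra cost ≈ £291.18 per year

Annual demand D = 15.7 × 365 = 5,730.5.
EOQ = √(2DS/H) = √(2 × 5,730.5 × 80.2 / 5.33) ≈ 415.27.
Cost at Q* = (D/Q*)S + (Q*/2)H = √(2DSH) ≈ £2,213.41.
Cost at Q = 250: (5,730.5/250)×80.2 + (250/2)×5.33 = £1,838.34 + £666.25 = £2,504.59.
Excess = £2,504.59 − £2,213.41 = £291.18.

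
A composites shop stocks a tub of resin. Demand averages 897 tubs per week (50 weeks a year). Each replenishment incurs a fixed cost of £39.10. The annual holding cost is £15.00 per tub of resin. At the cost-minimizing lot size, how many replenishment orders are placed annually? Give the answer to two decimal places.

Annual demand D = 897 × 50 = 44,850.
The optimal lot size = √(2DS/H) = √(2 × 44,850 × 39.1 / 15) ≈ 483.55.
Orders per year = D / Q* = 44,850 / 483.55 ≈ 92.752.

N ≈ 92.75 orders per year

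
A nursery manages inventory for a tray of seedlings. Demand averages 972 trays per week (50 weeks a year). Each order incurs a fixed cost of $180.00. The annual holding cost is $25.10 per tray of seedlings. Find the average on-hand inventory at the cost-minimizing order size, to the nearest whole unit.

Annual demand D = 972 × 50 = 48,600.
Q* = √(2DS/H) = √(2 × 48,600 × 180 / 25.1) ≈ 834.90.
Average inventory = Q*/2 ≈ 834.90 / 2 = 417.448.

Average inventory ≈ 417 trays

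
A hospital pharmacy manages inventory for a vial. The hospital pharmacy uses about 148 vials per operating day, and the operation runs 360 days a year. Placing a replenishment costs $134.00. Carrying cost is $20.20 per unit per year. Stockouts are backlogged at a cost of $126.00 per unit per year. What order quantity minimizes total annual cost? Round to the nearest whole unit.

Annual demand D = 148 × 360 = 53,280.
With planned backorders, Q* = √(2DS/H) · √((H+B)/B).
√(2DS/H) = √(2 × 53,280 × 134 / 20.2) = 840.763.
√((H+B)/B) = √((20.2+126)/126) = 1.0772.
Q* ≈ 905.654.

Q* ≈ 906 vials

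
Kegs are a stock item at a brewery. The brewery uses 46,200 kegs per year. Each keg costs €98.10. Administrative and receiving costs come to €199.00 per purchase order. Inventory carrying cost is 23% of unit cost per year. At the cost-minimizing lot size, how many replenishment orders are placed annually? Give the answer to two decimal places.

Holding cost H = 0.23 × €98.10 = €22.5630 per unit per year.
EOQ = √(2DS/H) = √(2 × 46,200 × 199 / 22.563) ≈ 902.74.
Orders per year = D / Q* = 46,200 / 902.74 ≈ 51.177.

N ≈ 51.18 orders per year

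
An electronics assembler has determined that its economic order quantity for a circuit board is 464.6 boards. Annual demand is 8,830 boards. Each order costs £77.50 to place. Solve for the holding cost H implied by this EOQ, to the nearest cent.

The basic EOQ model gives Q* = √(2DS/H); rearrange for the unknown.
From Q* = √(2DS/H): H = 2DS / Q*² = 2 × 8,830 × 77.5 / 464.6² = 6.3407.

H ≈ £6.34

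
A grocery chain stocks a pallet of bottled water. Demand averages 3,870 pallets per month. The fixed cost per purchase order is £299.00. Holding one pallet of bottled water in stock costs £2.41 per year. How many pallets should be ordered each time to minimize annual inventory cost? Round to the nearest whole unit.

Q* ≈ 3,395 pallets

Annual demand D = 3,870 × 12 = 46,440.
EOQ = √(2DS / H) = √(2 × 46,440 × 299 / 2.41).
= √(27,771,120 / 2.41) = √11,523,286.3071 ≈ 3394.597.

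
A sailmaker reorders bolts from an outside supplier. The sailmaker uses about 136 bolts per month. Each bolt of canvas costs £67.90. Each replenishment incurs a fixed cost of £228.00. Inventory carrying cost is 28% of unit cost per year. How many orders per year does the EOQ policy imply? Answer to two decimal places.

Annual demand D = 136 × 12 = 1,632.
Holding cost H = 0.28 × £67.90 = £19.0120 per unit per year.
Q* = √(2DS/H) = √(2 × 1,632 × 228 / 19.012) ≈ 197.85.
Orders per year = D / Q* = 1,632 / 197.85 ≈ 8.249.

N ≈ 8.25 orders per year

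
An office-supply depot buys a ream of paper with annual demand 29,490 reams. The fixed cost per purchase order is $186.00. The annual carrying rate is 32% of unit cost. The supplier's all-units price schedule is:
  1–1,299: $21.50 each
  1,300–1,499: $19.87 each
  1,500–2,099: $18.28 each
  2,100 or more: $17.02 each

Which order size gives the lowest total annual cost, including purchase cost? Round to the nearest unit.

Q* ≈ 2,100 reams

Holding cost per unit per year at price C is H = 0.32·C.
For each price level, check whether its EOQ is feasible; otherwise the best quantity at that price is the breakpoint.
EOQ at $21.50 = 1262.7 (feasible in tier 1): TC = 29,490×$21.50 + (29,490/1262.7)×186 + (1262.7/2)×0.32×$21.50 = $642,722.67.
EOQ at $19.87 = 1313.5 (feasible in tier 2): TC = 29,490×$19.87 + (29,490/1313.5)×186 + (1313.5/2)×0.32×$19.87 = $594,318.15.
EOQ at $18.28 = 1369.4 < 1500, so use break Q=1500: TC = 29,490×$18.28 + (29,490/1500.0)×186 + (1500.0/2)×0.32×$18.28 = $547,121.16.
EOQ at $17.02 = 1419.2 < 2100, so use break Q=2100: TC = 29,490×$17.02 + (29,490/2100.0)×186 + (2100.0/2)×0.32×$17.02 = $510,250.49.
Lowest total cost is $510,250.49 at Q = 2100.0.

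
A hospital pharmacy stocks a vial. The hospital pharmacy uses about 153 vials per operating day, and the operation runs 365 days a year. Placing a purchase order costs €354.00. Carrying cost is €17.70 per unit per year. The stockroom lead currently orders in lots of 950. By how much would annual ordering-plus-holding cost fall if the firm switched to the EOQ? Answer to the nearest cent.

Extra cost ≈ €2,762.86 per year

Annual demand D = 153 × 365 = 55,845.
EOQ = √(2DS/H) = √(2 × 55,845 × 354 / 17.7) ≈ 1494.59.
Cost at Q* = (D/Q*)S + (Q*/2)H = √(2DSH) ≈ €26,454.25.
Cost at Q = 950: (55,845/950)×354 + (950/2)×17.7 = €20,809.61 + €8,407.50 = €29,217.11.
Excess = €29,217.11 − €26,454.25 = €2,762.86.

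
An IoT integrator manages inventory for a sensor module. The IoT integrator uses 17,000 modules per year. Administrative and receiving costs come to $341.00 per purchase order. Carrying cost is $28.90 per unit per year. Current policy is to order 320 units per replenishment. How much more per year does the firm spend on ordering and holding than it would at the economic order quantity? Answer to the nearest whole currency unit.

Extra cost ≈ $4,435 per year

EOQ = √(2DS/H) = √(2 × 17,000 × 341 / 28.9) ≈ 633.38.
Cost at Q* = (D/Q*)S + (Q*/2)H = √(2DSH) ≈ $18,304.82.
Cost at Q = 320: (17,000/320)×341 + (320/2)×28.9 = $18,115.62 + $4,624.00 = $22,739.62.
Excess = $22,739.62 − $18,304.82 = $4,434.80.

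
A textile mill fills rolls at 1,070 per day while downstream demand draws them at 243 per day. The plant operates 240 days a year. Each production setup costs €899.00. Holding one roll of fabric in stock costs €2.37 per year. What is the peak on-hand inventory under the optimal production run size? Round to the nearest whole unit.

Annual demand D = 243 × 240 = 58,320.
Production build-up factor (1 − d/p) = 1 − 243/1,070 = 0.7729.
Q* = √(2DS / (H(1 − d/p))) = √(2 × 58,320 × 899 / (2.37 × 0.7729)).
= √(104,859,360 / 1.8318) ≈ 7566.039.
Maximum inventory = Q*(1 − d/p) = 7566.039 × 0.7729 ≈ 5847.770.

I_max ≈ 5,848 rolls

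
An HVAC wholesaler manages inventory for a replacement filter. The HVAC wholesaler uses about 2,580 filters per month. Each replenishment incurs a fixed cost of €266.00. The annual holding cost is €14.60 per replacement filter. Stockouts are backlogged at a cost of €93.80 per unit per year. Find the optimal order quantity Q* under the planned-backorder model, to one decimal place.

Q* ≈ 1,141.8 filters

Annual demand D = 2,580 × 12 = 30,960.
With planned backorders, Q* = √(2DS/H) · √((H+B)/B).
√(2DS/H) = √(2 × 30,960 × 266 / 14.6) = 1062.135.
√((H+B)/B) = √((14.6+93.8)/93.8) = 1.0750.
Q* ≈ 1141.808.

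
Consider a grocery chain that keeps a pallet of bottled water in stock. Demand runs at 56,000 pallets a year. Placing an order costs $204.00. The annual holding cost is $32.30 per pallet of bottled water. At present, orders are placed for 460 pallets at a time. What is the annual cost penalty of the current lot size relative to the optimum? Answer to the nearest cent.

Extra cost ≈ $5,097.80 per year

EOQ = √(2DS/H) = √(2 × 56,000 × 204 / 32.3) ≈ 841.05.
Cost at Q* = (D/Q*)S + (Q*/2)H = √(2DSH) ≈ $27,165.98.
Cost at Q = 460: (56,000/460)×204 + (460/2)×32.3 = $24,834.78 + $7,429.00 = $32,263.78.
Excess = $32,263.78 − $27,165.98 = $5,097.80.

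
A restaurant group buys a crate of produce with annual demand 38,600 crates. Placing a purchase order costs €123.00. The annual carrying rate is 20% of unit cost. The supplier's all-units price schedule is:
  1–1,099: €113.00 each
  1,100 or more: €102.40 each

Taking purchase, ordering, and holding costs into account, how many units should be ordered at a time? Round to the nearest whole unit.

Q* ≈ 1,100 crates

Holding cost per unit per year at price C is H = 0.20·C.
Candidates are each tier's EOQ (if it falls in that tier) and each price-break quantity.
EOQ at €113.00 = 648.2 (feasible in tier 1): TC = 38,600×€113.00 + (38,600/648.2)×123 + (648.2/2)×0.20×€113.00 = €4,376,449.25.
EOQ at €102.40 = 680.9 < 1100, so use break Q=1100: TC = 38,600×€102.40 + (38,600/1100.0)×123 + (1100.0/2)×0.20×€102.40 = €3,968,220.18.
Lowest total cost is €3,968,220.18 at Q = 1100.0.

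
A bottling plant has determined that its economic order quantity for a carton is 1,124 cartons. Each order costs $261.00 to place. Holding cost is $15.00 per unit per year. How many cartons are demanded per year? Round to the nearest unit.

D ≈ 36,304 cartons per year

Invert the EOQ relation Q*² = 2DS/H.
From Q* = √(2DS/H): D = Q*²H / (2S) = 1,124² × 15 / (2 × 261) = 36303.908.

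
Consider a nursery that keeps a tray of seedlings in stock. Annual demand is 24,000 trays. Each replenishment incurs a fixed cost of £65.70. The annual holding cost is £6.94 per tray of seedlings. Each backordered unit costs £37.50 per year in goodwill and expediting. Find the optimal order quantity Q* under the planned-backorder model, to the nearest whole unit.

Q* ≈ 734 trays

With planned backorders, Q* = √(2DS/H) · √((H+B)/B).
√(2DS/H) = √(2 × 24,000 × 65.7 / 6.94) = 674.099.
√((H+B)/B) = √((6.94+37.5)/37.5) = 1.0886.
Q* ≈ 733.829.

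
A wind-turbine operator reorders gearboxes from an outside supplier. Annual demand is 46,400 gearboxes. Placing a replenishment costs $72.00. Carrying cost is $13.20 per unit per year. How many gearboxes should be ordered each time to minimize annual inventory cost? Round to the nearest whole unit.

Q* ≈ 711 gearboxes

EOQ = √(2DS / H) = √(2 × 46,400 × 72 / 13.2).
= √(6,681,600 / 13.2) = √506,181.8182 ≈ 711.465.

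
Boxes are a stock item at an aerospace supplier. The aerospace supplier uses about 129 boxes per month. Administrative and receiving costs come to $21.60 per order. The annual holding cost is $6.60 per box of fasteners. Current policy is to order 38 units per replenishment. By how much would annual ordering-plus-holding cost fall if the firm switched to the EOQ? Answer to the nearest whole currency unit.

Annual demand D = 129 × 12 = 1,548.
EOQ = √(2DS/H) = √(2 × 1,548 × 21.6 / 6.6) ≈ 100.66.
Cost at Q* = (D/Q*)S + (Q*/2)H = √(2DSH) ≈ $664.35.
Cost at Q = 38: (1,548/38)×21.6 + (38/2)×6.6 = $879.92 + $125.40 = $1,005.32.
Excess = $1,005.32 − $664.35 = $340.96.

Extra cost ≈ $341 per year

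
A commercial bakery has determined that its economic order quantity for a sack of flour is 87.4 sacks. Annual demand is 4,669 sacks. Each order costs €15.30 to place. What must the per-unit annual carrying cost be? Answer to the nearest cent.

The basic EOQ model gives Q* = √(2DS/H); rearrange for the unknown.
From Q* = √(2DS/H): H = 2DS / Q*² = 2 × 4,669 × 15.3 / 87.4² = 18.7035.

H ≈ €18.70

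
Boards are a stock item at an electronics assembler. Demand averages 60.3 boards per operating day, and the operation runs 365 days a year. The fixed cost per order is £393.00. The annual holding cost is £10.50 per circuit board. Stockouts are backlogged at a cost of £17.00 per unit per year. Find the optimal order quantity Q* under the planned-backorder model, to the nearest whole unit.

Annual demand D = 60.3 × 365 = 22,009.5.
With planned backorders, Q* = √(2DS/H) · √((H+B)/B).
√(2DS/H) = √(2 × 22,009.5 × 393 / 10.5) = 1283.576.
√((H+B)/B) = √((10.5+17)/17) = 1.2719.
Q* ≈ 1632.539.

Q* ≈ 1,633 boards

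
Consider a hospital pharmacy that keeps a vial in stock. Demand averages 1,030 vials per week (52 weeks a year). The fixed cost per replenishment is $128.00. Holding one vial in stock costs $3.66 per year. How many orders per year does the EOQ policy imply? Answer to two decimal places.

N ≈ 27.67 orders per year

Annual demand D = 1,030 × 52 = 53,560.
Q* = √(2DS/H) = √(2 × 53,560 × 128 / 3.66) ≈ 1935.53.
Orders per year = D / Q* = 53,560 / 1935.53 ≈ 27.672.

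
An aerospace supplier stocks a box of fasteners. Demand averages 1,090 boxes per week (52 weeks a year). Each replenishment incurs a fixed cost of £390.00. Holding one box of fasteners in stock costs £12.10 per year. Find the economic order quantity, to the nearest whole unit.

Annual demand D = 1,090 × 52 = 56,680.
EOQ = √(2DS / H) = √(2 × 56,680 × 390 / 12.1).
= √(44,210,400 / 12.1) = √3,653,752.0661 ≈ 1911.479.

Q* ≈ 1,911 boxes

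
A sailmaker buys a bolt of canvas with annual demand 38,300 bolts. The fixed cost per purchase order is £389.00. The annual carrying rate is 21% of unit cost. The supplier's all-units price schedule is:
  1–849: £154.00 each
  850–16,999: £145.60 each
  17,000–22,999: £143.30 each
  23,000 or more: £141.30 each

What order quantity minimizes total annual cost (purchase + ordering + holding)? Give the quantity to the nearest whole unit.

Holding cost per unit per year at price C is H = 0.21·C.
For each price level, check whether its EOQ is feasible; otherwise the best quantity at that price is the breakpoint.
Tier 1 (£154.00): EOQ = 959.9 exceeds tier's upper bound 849, so this tier is dominated.
EOQ at £145.60 = 987.2 (feasible in tier 2): TC = 38,300×£145.60 + (38,300/987.2)×389 + (987.2/2)×0.21×£145.60 = £5,606,664.19.
EOQ at £143.30 = 995.1 < 17000, so use break Q=17000: TC = 38,300×£143.30 + (38,300/17000.0)×389 + (17000.0/2)×0.21×£143.30 = £5,745,056.89.
EOQ at £141.30 = 1002.1 < 23000, so use break Q=23000: TC = 38,300×£141.30 + (38,300/23000.0)×389 + (23000.0/2)×0.21×£141.30 = £5,753,677.27.
Lowest total cost is £5,606,664.19 at Q = 987.2.

Q* ≈ 987 bolts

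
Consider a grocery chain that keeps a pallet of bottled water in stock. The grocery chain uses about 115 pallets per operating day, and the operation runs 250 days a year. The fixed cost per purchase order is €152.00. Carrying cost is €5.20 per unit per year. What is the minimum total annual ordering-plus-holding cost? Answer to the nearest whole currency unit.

Annual demand D = 115 × 250 = 28,750.
EOQ = √(2DS/H) = √(2 × 28,750 × 152 / 5.2) ≈ 1296.44.
At Q*, ordering cost (D/Q*)S equals holding cost (Q*/2)H, each = √(DSH/2).
Minimum total = √(2DSH) = √(2 × 28,750 × 152 × 5.2) ≈ 6741.513.

TC* ≈ €6,742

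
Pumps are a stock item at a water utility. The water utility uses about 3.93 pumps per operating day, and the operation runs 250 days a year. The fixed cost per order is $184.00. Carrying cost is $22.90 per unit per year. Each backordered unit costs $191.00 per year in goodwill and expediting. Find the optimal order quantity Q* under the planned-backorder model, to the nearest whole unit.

Q* ≈ 133 pumps

Annual demand D = 3.93 × 250 = 982.5.
With planned backorders, Q* = √(2DS/H) · √((H+B)/B).
√(2DS/H) = √(2 × 982.5 × 184 / 22.9) = 125.653.
√((H+B)/B) = √((22.9+191)/191) = 1.0583.
Q* ≈ 132.972.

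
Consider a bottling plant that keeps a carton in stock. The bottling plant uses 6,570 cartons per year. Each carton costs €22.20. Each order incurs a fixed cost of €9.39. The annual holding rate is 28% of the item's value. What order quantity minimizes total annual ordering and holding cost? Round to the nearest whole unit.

Q* ≈ 141 cartons

Holding cost H = 0.28 × €22.20 = €6.2160 per unit per year.
EOQ = √(2DS / H) = √(2 × 6,570 × 9.39 / 6.216).
= √(123,384.6 / 6.216) = √19,849.5174 ≈ 140.888.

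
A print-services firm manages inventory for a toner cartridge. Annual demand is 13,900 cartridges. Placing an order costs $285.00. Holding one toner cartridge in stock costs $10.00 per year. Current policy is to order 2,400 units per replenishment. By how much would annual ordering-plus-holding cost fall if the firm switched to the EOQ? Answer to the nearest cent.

Extra cost ≈ $4,749.50 per year

EOQ = √(2DS/H) = √(2 × 13,900 × 285 / 10) ≈ 890.11.
Cost at Q* = (D/Q*)S + (Q*/2)H = √(2DSH) ≈ $8,901.12.
Cost at Q = 2,400: (13,900/2,400)×285 + (2,400/2)×10 = $1,650.62 + $12,000.00 = $13,650.62.
Excess = $13,650.62 − $8,901.12 = $4,749.50.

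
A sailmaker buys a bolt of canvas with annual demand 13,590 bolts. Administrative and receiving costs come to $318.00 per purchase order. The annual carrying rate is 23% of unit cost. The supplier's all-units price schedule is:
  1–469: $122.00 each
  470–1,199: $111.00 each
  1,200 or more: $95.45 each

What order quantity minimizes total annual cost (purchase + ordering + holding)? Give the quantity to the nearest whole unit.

Q* ≈ 1,200 bolts

Holding cost per unit per year at price C is H = 0.23·C.
Evaluate total cost at each tier's feasible EOQ or, if the EOQ is below the tier, at the tier's minimum quantity.
Tier 1 ($122.00): EOQ = 555.0 exceeds tier's upper bound 469, so this tier is dominated.
EOQ at $111.00 = 581.9 (feasible in tier 2): TC = 13,590×$111.00 + (13,590/581.9)×318 + (581.9/2)×0.23×$111.00 = $1,523,344.69.
EOQ at $95.45 = 627.5 < 1200, so use break Q=1200: TC = 13,590×$95.45 + (13,590/1200.0)×318 + (1200.0/2)×0.23×$95.45 = $1,313,938.95.
Lowest total cost is $1,313,938.95 at Q = 1200.0.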